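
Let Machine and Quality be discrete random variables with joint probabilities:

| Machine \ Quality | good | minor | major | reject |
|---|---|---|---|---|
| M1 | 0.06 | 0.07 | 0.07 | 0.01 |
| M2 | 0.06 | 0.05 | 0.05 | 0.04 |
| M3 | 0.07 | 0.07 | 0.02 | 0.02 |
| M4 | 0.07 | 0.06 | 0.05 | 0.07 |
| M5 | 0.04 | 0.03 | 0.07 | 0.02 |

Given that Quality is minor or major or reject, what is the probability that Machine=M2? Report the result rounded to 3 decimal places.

P(Quality=minor) = 0.07 + 0.05 + 0.07 + 0.06 + 0.03 = 0.28.
P(Quality=major) = 0.07 + 0.05 + 0.02 + 0.05 + 0.07 = 0.26.
P(Quality=reject) = 0.01 + 0.04 + 0.02 + 0.07 + 0.02 = 0.16.
P(Quality ∈ {minor, major, reject}) = 0.28 + 0.26 + 0.16 = 0.70; P(Machine=M2, Quality ∈ {minor, major, reject}) = 0.05 + 0.05 + 0.04 = 0.14.
P(Machine=M2 | Quality ∈ {minor, major, reject}) = 0.14/0.70 = 0.200.

0.200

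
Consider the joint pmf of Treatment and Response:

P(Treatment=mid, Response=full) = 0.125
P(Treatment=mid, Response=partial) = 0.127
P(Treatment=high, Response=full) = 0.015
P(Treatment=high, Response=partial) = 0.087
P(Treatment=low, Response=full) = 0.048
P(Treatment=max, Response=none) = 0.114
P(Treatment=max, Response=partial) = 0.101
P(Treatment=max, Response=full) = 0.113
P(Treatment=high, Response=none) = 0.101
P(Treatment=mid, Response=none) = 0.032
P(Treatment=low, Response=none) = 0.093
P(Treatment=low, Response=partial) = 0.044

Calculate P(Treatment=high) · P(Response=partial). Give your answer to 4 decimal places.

P(Treatment=high) = 0.101 + 0.087 + 0.015 = 0.203.
P(Response=partial) = 0.044 + 0.127 + 0.087 + 0.101 = 0.359.
Product: 0.203 × 0.359 = 0.0729.

0.0729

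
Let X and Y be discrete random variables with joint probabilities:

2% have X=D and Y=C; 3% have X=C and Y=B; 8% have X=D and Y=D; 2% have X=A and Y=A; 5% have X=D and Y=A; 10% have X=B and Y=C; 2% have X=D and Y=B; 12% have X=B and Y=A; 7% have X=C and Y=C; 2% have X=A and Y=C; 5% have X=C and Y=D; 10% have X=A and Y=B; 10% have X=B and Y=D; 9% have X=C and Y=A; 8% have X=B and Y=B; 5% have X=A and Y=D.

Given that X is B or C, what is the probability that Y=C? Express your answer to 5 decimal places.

P(X=B) = 0.12 + 0.08 + 0.10 + 0.10 = 0.40.
P(X=C) = 0.09 + 0.03 + 0.07 + 0.05 = 0.24.
P(X ∈ {B, C}) = 0.40 + 0.24 = 0.64; P(Y=C, X ∈ {B, C}) = 0.10 + 0.07 = 0.17.
P(Y=C | X ∈ {B, C}) = 0.17/0.64 = 0.26563.

0.26563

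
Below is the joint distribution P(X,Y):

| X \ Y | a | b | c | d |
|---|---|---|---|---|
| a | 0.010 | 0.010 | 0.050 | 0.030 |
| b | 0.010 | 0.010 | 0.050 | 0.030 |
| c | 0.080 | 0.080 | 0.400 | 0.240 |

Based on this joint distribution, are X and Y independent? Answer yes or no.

Every cell satisfies P(X,Y) = P(X)·P(Y). For instance P(X=c) = 0.800, P(Y=b) = 0.100, and 0.800×0.100 = 0.080 matches the joint entry. So X and Y are independent.

yes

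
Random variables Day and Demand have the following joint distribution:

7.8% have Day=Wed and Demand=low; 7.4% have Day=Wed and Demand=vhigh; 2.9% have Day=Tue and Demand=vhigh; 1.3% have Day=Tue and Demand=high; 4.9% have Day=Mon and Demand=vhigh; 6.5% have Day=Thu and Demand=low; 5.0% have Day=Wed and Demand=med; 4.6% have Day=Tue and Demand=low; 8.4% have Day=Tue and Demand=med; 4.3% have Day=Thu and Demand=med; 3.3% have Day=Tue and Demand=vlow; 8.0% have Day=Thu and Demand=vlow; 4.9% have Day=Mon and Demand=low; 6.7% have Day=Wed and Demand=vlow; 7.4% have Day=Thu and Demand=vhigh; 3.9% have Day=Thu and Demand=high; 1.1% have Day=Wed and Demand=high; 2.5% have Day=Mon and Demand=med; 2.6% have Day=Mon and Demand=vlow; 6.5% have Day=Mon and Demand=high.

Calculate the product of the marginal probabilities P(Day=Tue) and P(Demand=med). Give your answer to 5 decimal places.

0.04141

P(Day=Tue) = 0.033 + 0.046 + 0.084 + 0.013 + 0.029 = 0.205.
P(Demand=med) = 0.025 + 0.084 + 0.050 + 0.043 = 0.202.
Product: 0.205 × 0.202 = 0.04141.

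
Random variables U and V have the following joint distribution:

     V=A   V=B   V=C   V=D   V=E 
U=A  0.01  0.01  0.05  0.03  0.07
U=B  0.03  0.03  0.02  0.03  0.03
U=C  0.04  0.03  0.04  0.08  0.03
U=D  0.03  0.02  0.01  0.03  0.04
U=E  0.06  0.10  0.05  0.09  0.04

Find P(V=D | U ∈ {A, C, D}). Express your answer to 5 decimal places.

P(U=A) = 0.01 + 0.01 + 0.05 + 0.03 + 0.07 = 0.17.
P(U=C) = 0.04 + 0.03 + 0.04 + 0.08 + 0.03 = 0.22.
P(U=D) = 0.03 + 0.02 + 0.01 + 0.03 + 0.04 = 0.13.
P(U ∈ {A, C, D}) = 0.17 + 0.22 + 0.13 = 0.52; P(V=D, U ∈ {A, C, D}) = 0.03 + 0.08 + 0.03 = 0.14.
P(V=D | U ∈ {A, C, D}) = 0.14/0.52 = 0.26923.

0.26923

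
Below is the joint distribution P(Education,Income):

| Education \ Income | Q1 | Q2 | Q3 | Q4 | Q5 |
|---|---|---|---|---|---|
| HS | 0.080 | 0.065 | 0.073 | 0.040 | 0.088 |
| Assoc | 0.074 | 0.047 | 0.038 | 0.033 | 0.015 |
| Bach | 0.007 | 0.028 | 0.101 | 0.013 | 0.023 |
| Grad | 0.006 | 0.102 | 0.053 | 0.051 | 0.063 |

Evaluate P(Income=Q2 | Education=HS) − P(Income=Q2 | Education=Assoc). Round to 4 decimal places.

-0.0392

P(Education=HS) = 0.080 + 0.065 + 0.073 + 0.040 + 0.088 = 0.346; P(Income=Q2 | Education=HS) = 0.065/0.346 = 0.18786.
P(Education=Assoc) = 0.074 + 0.047 + 0.038 + 0.033 + 0.015 = 0.207; P(Income=Q2 | Education=Assoc) = 0.047/0.207 = 0.22705.
Difference = -0.0392.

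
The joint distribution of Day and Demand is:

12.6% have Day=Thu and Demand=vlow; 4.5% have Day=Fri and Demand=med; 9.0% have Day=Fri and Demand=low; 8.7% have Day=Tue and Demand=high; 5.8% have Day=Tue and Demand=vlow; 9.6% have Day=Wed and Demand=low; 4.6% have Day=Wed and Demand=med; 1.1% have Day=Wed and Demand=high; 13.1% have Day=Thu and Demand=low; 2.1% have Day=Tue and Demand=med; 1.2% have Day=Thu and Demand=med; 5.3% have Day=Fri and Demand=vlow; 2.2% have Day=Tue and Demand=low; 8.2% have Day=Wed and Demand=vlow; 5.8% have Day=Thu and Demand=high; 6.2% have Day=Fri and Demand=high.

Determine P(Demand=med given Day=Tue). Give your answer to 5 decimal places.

0.11170

P(Day=Tue) = 0.058 + 0.022 + 0.021 + 0.087 = 0.188.
P(Demand=med | Day=Tue) = 0.021/0.188 = 0.11170.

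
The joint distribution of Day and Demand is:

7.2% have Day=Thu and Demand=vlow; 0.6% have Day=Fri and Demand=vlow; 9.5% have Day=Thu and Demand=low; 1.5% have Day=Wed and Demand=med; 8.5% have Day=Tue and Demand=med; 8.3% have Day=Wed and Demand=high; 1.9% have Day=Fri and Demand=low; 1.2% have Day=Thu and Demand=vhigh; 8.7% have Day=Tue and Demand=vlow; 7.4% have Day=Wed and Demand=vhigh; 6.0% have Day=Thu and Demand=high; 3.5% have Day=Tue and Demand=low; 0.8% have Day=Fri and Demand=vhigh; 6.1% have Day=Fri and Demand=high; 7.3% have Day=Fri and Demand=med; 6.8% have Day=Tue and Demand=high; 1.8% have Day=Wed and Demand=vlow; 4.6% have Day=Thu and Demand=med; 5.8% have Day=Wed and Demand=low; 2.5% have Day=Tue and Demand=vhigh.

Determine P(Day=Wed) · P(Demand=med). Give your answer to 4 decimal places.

P(Day=Wed) = 0.018 + 0.058 + 0.015 + 0.083 + 0.074 = 0.248.
P(Demand=med) = 0.085 + 0.015 + 0.046 + 0.073 = 0.219.
Product: 0.248 × 0.219 = 0.0543.

0.0543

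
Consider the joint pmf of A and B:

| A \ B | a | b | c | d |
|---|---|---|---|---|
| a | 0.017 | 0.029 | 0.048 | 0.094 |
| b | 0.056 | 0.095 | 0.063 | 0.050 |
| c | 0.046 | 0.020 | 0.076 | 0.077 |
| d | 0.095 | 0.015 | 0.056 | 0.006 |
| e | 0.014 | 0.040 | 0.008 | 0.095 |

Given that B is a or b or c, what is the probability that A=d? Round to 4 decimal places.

0.2448

P(B=a) = 0.017 + 0.056 + 0.046 + 0.095 + 0.014 = 0.228.
P(B=b) = 0.029 + 0.095 + 0.020 + 0.015 + 0.040 = 0.199.
P(B=c) = 0.048 + 0.063 + 0.076 + 0.056 + 0.008 = 0.251.
P(B ∈ {a, b, c}) = 0.228 + 0.199 + 0.251 = 0.678; P(A=d, B ∈ {a, b, c}) = 0.095 + 0.015 + 0.056 = 0.166.
P(A=d | B ∈ {a, b, c}) = 0.166/0.678 = 0.2448.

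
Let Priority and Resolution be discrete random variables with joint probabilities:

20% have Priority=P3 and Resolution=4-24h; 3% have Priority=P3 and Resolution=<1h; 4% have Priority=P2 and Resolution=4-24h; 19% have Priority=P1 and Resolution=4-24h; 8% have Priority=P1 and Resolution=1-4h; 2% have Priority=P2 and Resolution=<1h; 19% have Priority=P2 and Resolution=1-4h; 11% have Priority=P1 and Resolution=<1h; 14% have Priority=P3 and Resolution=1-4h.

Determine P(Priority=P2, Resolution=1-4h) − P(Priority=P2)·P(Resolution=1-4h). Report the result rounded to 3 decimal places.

P(Priority=P2) = 0.02 + 0.19 + 0.04 = 0.25.
P(Resolution=1-4h) = 0.08 + 0.19 + 0.14 = 0.41.
P(Priority=P2, Resolution=1-4h) − P(Priority=P2)P(Resolution=1-4h) = 0.19 − 0.25×0.41 = 0.088.

0.088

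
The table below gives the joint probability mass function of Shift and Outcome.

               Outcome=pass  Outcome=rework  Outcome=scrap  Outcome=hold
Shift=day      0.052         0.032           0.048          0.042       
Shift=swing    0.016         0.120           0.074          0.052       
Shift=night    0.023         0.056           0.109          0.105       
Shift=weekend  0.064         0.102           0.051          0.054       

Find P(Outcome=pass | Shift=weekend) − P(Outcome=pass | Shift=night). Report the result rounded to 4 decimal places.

P(Shift=weekend) = 0.064 + 0.102 + 0.051 + 0.054 = 0.271; P(Outcome=pass | Shift=weekend) = 0.064/0.271 = 0.23616.
P(Shift=night) = 0.023 + 0.056 + 0.109 + 0.105 = 0.293; P(Outcome=pass | Shift=night) = 0.023/0.293 = 0.07850.
Difference = 0.1577.

0.1577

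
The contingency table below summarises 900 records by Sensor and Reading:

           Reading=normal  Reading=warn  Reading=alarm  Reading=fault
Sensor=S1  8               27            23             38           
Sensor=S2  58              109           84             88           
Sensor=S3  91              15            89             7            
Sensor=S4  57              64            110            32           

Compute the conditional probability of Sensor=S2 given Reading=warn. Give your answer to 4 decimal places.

Total with Reading=warn: 27 + 109 + 15 + 64 = 215.
P(Sensor=S2 | Reading=warn) = 109/215 = 0.5070.

0.5070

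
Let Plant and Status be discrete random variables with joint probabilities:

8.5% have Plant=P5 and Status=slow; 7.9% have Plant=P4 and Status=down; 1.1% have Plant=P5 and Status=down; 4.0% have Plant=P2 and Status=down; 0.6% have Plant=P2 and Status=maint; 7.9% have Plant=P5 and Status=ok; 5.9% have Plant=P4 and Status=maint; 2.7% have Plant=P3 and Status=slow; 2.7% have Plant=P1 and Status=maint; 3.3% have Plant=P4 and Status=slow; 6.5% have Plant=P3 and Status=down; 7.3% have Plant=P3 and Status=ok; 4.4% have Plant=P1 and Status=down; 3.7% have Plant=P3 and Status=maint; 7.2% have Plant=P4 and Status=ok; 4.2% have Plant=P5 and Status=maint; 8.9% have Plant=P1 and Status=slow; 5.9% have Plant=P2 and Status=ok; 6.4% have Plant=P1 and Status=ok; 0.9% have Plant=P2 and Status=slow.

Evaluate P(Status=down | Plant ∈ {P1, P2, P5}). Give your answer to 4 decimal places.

P(Plant=P1) = 0.064 + 0.089 + 0.044 + 0.027 = 0.224.
P(Plant=P2) = 0.059 + 0.009 + 0.040 + 0.006 = 0.114.
P(Plant=P5) = 0.079 + 0.085 + 0.011 + 0.042 = 0.217.
P(Plant ∈ {P1, P2, P5}) = 0.224 + 0.114 + 0.217 = 0.555; P(Status=down, Plant ∈ {P1, P2, P5}) = 0.044 + 0.040 + 0.011 = 0.095.
P(Status=down | Plant ∈ {P1, P2, P5}) = 0.095/0.555 = 0.1712.

0.1712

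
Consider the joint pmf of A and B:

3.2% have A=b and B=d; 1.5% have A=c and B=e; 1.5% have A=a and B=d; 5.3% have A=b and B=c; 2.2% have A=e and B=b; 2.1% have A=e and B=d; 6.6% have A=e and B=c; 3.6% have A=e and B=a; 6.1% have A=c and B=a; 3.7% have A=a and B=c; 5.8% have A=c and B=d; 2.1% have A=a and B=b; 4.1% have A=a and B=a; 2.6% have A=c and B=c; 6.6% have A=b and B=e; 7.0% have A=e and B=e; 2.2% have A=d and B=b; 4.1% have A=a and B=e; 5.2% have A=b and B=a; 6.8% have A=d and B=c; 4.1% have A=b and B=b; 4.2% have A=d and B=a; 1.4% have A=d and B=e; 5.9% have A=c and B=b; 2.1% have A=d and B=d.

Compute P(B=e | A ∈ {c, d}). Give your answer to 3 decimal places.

P(A=c) = 0.061 + 0.059 + 0.026 + 0.058 + 0.015 = 0.219.
P(A=d) = 0.042 + 0.022 + 0.068 + 0.021 + 0.014 = 0.167.
P(A ∈ {c, d}) = 0.219 + 0.167 = 0.386; P(B=e, A ∈ {c, d}) = 0.015 + 0.014 = 0.029.
P(B=e | A ∈ {c, d}) = 0.029/0.386 = 0.075.

0.075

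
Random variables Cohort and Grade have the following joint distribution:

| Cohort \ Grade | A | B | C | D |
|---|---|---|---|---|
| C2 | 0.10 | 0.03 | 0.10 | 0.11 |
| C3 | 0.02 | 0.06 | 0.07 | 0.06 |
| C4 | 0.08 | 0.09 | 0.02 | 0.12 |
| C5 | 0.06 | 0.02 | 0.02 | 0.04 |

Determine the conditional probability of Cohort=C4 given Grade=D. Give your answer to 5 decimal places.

P(Grade=D) = 0.11 + 0.06 + 0.12 + 0.04 = 0.33.
P(Cohort=C4 | Grade=D) = 0.12/0.33 = 0.36364.

0.36364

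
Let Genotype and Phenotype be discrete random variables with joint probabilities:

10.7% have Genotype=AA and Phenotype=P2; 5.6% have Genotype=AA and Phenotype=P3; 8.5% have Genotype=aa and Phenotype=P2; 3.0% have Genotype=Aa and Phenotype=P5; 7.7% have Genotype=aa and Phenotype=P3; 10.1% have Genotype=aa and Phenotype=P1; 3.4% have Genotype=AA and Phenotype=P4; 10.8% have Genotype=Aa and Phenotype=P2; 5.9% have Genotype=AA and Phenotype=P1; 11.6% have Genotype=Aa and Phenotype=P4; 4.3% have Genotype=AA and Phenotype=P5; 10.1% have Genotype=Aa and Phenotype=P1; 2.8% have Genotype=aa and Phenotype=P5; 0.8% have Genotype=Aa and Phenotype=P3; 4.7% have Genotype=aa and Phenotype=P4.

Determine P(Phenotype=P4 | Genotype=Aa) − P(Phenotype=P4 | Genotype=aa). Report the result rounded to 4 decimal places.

P(Genotype=Aa) = 0.101 + 0.108 + 0.008 + 0.116 + 0.030 = 0.363; P(Phenotype=P4 | Genotype=Aa) = 0.116/0.363 = 0.31956.
P(Genotype=aa) = 0.101 + 0.085 + 0.077 + 0.047 + 0.028 = 0.338; P(Phenotype=P4 | Genotype=aa) = 0.047/0.338 = 0.13905.
Difference = 0.1805.

0.1805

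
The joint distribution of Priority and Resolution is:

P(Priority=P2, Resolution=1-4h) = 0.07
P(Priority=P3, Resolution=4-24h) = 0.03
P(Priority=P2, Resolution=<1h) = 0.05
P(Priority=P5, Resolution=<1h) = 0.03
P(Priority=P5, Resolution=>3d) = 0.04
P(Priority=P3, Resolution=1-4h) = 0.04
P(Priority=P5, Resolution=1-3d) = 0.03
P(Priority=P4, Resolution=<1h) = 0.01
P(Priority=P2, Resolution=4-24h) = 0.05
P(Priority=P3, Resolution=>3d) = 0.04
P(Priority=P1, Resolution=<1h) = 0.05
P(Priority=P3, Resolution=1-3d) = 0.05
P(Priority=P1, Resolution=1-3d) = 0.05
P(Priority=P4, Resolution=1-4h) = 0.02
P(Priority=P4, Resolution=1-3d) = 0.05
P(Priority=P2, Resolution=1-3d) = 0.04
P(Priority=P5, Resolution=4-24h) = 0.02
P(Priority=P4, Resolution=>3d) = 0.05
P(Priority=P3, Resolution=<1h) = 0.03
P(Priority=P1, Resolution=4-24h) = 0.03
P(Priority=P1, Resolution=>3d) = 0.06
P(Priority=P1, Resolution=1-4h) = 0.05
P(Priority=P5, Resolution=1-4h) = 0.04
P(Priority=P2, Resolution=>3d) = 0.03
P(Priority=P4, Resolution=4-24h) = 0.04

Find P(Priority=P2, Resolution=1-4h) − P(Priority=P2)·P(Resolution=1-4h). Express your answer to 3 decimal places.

P(Priority=P2) = 0.05 + 0.07 + 0.05 + 0.04 + 0.03 = 0.24.
P(Resolution=1-4h) = 0.05 + 0.07 + 0.04 + 0.02 + 0.04 = 0.22.
P(Priority=P2, Resolution=1-4h) − P(Priority=P2)P(Resolution=1-4h) = 0.07 − 0.24×0.22 = 0.017.

0.017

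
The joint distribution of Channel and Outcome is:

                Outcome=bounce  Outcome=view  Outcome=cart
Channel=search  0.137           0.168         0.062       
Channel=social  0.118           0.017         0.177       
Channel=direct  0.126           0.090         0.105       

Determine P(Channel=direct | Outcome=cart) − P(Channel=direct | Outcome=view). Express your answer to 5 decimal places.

P(Outcome=cart) = 0.062 + 0.177 + 0.105 = 0.344; P(Channel=direct | Outcome=cart) = 0.105/0.344 = 0.305233.
P(Outcome=view) = 0.168 + 0.017 + 0.090 = 0.275; P(Channel=direct | Outcome=view) = 0.090/0.275 = 0.327273.
Difference = -0.02204.

-0.02204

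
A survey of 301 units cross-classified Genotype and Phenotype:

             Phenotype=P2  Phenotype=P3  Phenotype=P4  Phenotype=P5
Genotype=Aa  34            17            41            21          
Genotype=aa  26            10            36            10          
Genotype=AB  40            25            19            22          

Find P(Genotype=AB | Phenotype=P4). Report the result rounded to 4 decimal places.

0.1979

Total with Phenotype=P4: 41 + 36 + 19 = 96.
P(Genotype=AB | Phenotype=P4) = 19/96 = 0.1979.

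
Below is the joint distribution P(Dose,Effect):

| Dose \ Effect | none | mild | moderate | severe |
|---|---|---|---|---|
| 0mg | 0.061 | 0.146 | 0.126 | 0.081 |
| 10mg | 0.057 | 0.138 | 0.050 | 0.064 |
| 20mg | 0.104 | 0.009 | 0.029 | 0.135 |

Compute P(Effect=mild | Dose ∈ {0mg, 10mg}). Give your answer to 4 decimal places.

0.3928

P(Dose=0mg) = 0.061 + 0.146 + 0.126 + 0.081 = 0.414.
P(Dose=10mg) = 0.057 + 0.138 + 0.050 + 0.064 = 0.309.
P(Dose ∈ {0mg, 10mg}) = 0.414 + 0.309 = 0.723; P(Effect=mild, Dose ∈ {0mg, 10mg}) = 0.146 + 0.138 = 0.284.
P(Effect=mild | Dose ∈ {0mg, 10mg}) = 0.284/0.723 = 0.3928.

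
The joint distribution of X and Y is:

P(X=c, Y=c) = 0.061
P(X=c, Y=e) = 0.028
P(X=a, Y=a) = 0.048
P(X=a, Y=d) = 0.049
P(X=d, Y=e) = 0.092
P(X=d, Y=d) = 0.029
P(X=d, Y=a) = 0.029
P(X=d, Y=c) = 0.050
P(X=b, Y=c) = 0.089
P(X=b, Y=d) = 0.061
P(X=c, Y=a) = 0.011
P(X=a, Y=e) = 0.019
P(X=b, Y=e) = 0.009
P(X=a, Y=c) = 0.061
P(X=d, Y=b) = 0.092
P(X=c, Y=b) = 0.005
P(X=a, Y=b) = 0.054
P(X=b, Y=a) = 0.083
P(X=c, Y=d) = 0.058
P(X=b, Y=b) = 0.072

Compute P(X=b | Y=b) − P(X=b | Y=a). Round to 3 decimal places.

P(Y=b) = 0.054 + 0.072 + 0.005 + 0.092 = 0.223; P(X=b | Y=b) = 0.072/0.223 = 0.3229.
P(Y=a) = 0.048 + 0.083 + 0.011 + 0.029 = 0.171; P(X=b | Y=a) = 0.083/0.171 = 0.4854.
Difference = -0.163.

-0.163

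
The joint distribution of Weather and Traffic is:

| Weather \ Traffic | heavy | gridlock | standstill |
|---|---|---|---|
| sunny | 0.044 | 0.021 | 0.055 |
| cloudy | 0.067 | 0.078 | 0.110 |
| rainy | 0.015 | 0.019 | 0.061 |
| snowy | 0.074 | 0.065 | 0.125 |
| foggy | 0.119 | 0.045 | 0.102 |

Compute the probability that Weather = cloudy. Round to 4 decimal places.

0.2550

P(Weather=cloudy) = 0.067 + 0.078 + 0.110 = 0.255.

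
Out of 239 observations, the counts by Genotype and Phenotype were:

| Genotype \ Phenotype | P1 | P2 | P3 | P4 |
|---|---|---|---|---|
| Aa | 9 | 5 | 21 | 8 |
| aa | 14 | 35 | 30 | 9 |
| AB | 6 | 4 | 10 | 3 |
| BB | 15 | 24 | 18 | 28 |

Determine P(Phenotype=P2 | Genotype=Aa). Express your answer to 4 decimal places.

Total with Genotype=Aa: 9 + 5 + 21 + 8 = 43.
P(Phenotype=P2 | Genotype=Aa) = 5/43 = 0.1163.

0.1163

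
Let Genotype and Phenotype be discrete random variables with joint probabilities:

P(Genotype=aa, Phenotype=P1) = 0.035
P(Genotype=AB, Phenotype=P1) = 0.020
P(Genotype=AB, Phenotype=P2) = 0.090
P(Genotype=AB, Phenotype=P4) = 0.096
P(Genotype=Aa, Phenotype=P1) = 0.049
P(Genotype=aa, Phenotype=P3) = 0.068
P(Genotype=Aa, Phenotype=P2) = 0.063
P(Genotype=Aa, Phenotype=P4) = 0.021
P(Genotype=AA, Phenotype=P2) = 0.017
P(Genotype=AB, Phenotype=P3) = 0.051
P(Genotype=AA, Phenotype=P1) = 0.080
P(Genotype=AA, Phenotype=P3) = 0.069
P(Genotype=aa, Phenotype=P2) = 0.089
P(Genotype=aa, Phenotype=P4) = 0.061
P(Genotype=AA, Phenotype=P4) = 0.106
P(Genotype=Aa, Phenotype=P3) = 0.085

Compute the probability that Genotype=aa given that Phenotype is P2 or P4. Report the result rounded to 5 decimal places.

P(Phenotype=P2) = 0.017 + 0.063 + 0.089 + 0.090 = 0.259.
P(Phenotype=P4) = 0.106 + 0.021 + 0.061 + 0.096 = 0.284.
P(Phenotype ∈ {P2, P4}) = 0.259 + 0.284 = 0.543; P(Genotype=aa, Phenotype ∈ {P2, P4}) = 0.089 + 0.061 = 0.150.
P(Genotype=aa | Phenotype ∈ {P2, P4}) = 0.150/0.543 = 0.27624.

0.27624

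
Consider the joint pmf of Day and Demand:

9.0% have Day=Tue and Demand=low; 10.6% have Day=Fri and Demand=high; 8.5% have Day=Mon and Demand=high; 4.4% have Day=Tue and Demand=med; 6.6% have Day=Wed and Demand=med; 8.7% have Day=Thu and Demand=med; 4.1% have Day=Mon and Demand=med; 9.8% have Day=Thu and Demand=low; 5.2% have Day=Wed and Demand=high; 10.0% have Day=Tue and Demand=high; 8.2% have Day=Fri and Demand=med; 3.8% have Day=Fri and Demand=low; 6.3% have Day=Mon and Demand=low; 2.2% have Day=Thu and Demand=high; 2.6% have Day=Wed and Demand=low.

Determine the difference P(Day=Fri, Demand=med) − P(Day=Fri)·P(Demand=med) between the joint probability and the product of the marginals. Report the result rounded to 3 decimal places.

0.010

P(Day=Fri) = 0.038 + 0.082 + 0.106 = 0.226.
P(Demand=med) = 0.041 + 0.044 + 0.066 + 0.087 + 0.082 = 0.320.
P(Day=Fri, Demand=med) − P(Day=Fri)P(Demand=med) = 0.082 − 0.226×0.320 = 0.010.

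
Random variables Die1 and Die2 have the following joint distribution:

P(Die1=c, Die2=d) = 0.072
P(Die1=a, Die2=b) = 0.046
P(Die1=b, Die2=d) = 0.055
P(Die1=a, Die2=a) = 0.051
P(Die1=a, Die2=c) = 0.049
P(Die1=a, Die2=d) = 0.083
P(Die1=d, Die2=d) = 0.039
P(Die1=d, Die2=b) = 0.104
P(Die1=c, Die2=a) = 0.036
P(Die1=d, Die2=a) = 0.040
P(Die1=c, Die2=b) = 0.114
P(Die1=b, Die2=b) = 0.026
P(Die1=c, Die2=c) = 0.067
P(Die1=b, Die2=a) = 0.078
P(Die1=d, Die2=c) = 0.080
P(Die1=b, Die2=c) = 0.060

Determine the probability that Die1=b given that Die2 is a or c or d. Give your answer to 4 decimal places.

P(Die2=a) = 0.051 + 0.078 + 0.036 + 0.040 = 0.205.
P(Die2=c) = 0.049 + 0.060 + 0.067 + 0.080 = 0.256.
P(Die2=d) = 0.083 + 0.055 + 0.072 + 0.039 = 0.249.
P(Die2 ∈ {a, c, d}) = 0.205 + 0.256 + 0.249 = 0.710; P(Die1=b, Die2 ∈ {a, c, d}) = 0.078 + 0.060 + 0.055 = 0.193.
P(Die1=b | Die2 ∈ {a, c, d}) = 0.193/0.710 = 0.2718.

0.2718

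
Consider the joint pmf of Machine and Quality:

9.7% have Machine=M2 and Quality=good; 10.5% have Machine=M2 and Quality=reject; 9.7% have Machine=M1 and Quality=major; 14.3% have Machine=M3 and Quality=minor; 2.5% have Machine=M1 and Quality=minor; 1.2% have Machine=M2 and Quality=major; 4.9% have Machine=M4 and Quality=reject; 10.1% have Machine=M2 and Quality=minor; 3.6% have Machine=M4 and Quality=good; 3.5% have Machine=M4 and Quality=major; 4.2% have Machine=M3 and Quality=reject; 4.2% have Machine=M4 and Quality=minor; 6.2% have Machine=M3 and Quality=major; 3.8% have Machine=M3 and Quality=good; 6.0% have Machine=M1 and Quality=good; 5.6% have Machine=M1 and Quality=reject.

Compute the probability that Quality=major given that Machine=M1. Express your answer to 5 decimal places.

P(Machine=M1) = 0.060 + 0.025 + 0.097 + 0.056 = 0.238.
P(Quality=major | Machine=M1) = 0.097/0.238 = 0.40756.

0.40756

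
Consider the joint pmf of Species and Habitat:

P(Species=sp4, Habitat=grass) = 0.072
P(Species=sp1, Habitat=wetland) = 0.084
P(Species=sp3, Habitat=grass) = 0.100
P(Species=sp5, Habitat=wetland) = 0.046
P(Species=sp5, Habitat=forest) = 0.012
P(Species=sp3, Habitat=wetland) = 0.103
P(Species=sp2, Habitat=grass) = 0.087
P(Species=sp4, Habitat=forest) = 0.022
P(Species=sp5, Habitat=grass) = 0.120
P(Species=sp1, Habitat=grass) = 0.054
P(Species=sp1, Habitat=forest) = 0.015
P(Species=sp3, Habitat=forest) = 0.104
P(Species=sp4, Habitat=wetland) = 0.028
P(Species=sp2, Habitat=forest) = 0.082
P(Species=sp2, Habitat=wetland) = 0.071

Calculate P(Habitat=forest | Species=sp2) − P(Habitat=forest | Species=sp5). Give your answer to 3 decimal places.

0.274

P(Species=sp2) = 0.082 + 0.087 + 0.071 = 0.240; P(Habitat=forest | Species=sp2) = 0.082/0.240 = 0.3417.
P(Species=sp5) = 0.012 + 0.120 + 0.046 = 0.178; P(Habitat=forest | Species=sp5) = 0.012/0.178 = 0.0674.
Difference = 0.274.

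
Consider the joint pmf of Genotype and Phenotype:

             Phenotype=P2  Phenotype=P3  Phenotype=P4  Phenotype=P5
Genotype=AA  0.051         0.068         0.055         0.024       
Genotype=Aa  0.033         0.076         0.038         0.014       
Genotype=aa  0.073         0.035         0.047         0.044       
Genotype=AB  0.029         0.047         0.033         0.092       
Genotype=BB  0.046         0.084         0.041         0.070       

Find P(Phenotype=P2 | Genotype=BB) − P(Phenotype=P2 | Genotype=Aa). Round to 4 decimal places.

P(Genotype=BB) = 0.046 + 0.084 + 0.041 + 0.070 = 0.241; P(Phenotype=P2 | Genotype=BB) = 0.046/0.241 = 0.19087.
P(Genotype=Aa) = 0.033 + 0.076 + 0.038 + 0.014 = 0.161; P(Phenotype=P2 | Genotype=Aa) = 0.033/0.161 = 0.20497.
Difference = -0.0141.

-0.0141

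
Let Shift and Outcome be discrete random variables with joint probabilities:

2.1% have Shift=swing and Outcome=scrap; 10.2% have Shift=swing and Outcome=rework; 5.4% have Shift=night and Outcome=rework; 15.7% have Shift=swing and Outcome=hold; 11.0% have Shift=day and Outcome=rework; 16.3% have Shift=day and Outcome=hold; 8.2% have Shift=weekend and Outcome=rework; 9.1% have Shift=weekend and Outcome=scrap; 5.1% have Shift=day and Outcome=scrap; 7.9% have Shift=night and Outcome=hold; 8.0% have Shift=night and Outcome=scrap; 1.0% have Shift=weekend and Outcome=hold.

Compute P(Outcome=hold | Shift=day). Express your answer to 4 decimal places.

P(Shift=day) = 0.110 + 0.051 + 0.163 = 0.324.
P(Outcome=hold | Shift=day) = 0.163/0.324 = 0.5031.

0.5031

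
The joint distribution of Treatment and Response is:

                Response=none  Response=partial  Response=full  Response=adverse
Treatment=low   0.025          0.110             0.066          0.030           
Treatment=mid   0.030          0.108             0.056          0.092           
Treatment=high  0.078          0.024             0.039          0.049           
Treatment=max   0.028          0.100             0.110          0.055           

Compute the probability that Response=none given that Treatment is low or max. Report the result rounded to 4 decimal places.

P(Treatment=low) = 0.025 + 0.110 + 0.066 + 0.030 = 0.231.
P(Treatment=max) = 0.028 + 0.100 + 0.110 + 0.055 = 0.293.
P(Treatment ∈ {low, max}) = 0.231 + 0.293 = 0.524; P(Response=none, Treatment ∈ {low, max}) = 0.025 + 0.028 = 0.053.
P(Response=none | Treatment ∈ {low, max}) = 0.053/0.524 = 0.1011.

0.1011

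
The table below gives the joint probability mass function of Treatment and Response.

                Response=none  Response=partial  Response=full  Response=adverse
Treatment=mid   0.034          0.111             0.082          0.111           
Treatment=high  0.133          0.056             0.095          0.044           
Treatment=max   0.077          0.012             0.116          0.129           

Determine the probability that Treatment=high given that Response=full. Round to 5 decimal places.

0.32423

P(Response=full) = 0.082 + 0.095 + 0.116 = 0.293.
P(Treatment=high | Response=full) = 0.095/0.293 = 0.32423.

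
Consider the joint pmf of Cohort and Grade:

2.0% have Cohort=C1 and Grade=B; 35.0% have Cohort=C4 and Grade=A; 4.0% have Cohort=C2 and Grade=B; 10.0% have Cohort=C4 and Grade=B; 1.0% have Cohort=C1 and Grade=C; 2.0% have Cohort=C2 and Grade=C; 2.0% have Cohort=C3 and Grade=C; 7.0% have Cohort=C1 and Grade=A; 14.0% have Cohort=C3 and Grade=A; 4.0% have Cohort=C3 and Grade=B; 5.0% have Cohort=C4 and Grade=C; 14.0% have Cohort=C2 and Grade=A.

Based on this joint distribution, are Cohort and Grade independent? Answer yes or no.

Every cell satisfies P(Cohort,Grade) = P(Cohort)·P(Grade). For instance P(Cohort=C3) = 0.200, P(Grade=B) = 0.200, and 0.200×0.200 = 0.040 matches the joint entry. So Cohort and Grade are independent.

yes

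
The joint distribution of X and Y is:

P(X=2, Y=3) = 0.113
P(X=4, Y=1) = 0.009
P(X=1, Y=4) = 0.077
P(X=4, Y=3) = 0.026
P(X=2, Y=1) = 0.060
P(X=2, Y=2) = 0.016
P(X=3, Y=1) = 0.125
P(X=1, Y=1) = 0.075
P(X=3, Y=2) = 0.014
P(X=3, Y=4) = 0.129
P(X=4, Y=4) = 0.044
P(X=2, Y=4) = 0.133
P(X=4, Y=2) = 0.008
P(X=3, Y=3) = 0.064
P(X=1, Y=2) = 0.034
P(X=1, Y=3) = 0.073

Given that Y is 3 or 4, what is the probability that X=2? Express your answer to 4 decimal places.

P(Y=3) = 0.073 + 0.113 + 0.064 + 0.026 = 0.276.
P(Y=4) = 0.077 + 0.133 + 0.129 + 0.044 = 0.383.
P(Y ∈ {3, 4}) = 0.276 + 0.383 = 0.659; P(X=2, Y ∈ {3, 4}) = 0.113 + 0.133 = 0.246.
P(X=2 | Y ∈ {3, 4}) = 0.246/0.659 = 0.3733.

0.3733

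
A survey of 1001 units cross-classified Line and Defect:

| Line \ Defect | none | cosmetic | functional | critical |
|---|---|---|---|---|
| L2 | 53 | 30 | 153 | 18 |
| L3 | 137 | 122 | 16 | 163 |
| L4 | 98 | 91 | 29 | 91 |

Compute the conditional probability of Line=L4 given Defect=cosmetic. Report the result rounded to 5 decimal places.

Total with Defect=cosmetic: 30 + 122 + 91 = 243.
P(Line=L4 | Defect=cosmetic) = 91/243 = 0.37449.

0.37449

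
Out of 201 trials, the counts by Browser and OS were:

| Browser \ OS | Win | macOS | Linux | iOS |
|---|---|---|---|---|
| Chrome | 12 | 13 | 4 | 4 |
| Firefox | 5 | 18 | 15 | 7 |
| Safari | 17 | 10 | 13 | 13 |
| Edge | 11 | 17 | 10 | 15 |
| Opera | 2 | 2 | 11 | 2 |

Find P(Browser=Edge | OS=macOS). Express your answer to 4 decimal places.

Total with OS=macOS: 13 + 18 + 10 + 17 + 2 = 60.
P(Browser=Edge | OS=macOS) = 17/60 = 0.2833.

0.2833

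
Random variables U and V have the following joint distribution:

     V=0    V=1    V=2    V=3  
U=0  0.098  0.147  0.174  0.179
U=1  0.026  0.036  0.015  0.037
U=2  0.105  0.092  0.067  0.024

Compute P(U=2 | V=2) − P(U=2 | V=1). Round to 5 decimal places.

P(V=2) = 0.174 + 0.015 + 0.067 = 0.256; P(U=2 | V=2) = 0.067/0.256 = 0.261719.
P(V=1) = 0.147 + 0.036 + 0.092 = 0.275; P(U=2 | V=1) = 0.092/0.275 = 0.334545.
Difference = -0.07283.

-0.07283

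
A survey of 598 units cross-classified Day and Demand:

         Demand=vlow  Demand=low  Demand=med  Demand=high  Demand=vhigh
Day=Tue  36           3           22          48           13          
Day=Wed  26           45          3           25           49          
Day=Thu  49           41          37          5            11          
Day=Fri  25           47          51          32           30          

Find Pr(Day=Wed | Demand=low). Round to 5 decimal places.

Total with Demand=low: 3 + 45 + 41 + 47 = 136.
P(Day=Wed | Demand=low) = 45/136 = 0.33088.

0.33088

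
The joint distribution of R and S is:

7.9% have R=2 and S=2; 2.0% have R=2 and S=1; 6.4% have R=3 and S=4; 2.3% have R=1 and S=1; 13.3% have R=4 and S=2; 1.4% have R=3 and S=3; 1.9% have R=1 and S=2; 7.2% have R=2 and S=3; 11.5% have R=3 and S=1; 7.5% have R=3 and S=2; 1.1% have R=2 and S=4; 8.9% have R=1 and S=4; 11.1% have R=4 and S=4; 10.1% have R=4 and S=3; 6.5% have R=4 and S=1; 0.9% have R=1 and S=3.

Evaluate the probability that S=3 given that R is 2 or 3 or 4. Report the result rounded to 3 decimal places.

P(R=2) = 0.020 + 0.079 + 0.072 + 0.011 = 0.182.
P(R=3) = 0.115 + 0.075 + 0.014 + 0.064 = 0.268.
P(R=4) = 0.065 + 0.133 + 0.101 + 0.111 = 0.410.
P(R ∈ {2, 3, 4}) = 0.182 + 0.268 + 0.410 = 0.860; P(S=3, R ∈ {2, 3, 4}) = 0.072 + 0.014 + 0.101 = 0.187.
P(S=3 | R ∈ {2, 3, 4}) = 0.187/0.860 = 0.217.

0.217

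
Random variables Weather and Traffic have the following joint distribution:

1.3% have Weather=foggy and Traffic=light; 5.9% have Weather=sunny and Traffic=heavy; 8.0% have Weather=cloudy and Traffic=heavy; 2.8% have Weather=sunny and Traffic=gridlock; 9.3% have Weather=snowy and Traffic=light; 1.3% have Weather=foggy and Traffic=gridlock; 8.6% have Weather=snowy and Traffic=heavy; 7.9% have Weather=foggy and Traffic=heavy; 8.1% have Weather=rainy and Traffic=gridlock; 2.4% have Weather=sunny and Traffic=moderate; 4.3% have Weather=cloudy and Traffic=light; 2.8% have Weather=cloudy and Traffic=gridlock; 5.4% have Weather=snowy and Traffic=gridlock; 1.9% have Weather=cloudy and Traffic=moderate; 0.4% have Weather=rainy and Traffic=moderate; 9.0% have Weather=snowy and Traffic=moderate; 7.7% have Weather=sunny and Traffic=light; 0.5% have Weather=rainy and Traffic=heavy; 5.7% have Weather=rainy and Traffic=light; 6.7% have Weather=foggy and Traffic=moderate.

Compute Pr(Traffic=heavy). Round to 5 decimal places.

0.30900

P(Traffic=heavy) = 0.059 + 0.080 + 0.005 + 0.086 + 0.079 = 0.309.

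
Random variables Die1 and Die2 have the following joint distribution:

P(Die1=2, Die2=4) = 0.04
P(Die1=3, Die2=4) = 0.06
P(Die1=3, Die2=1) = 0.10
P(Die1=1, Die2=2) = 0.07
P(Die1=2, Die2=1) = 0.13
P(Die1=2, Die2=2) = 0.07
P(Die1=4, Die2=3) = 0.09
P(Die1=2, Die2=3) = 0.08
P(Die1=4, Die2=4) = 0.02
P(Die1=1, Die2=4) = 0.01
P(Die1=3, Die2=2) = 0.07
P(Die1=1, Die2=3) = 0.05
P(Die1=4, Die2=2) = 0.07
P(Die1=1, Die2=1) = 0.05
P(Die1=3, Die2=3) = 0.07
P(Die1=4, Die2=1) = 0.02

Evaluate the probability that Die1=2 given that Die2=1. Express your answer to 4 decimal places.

P(Die2=1) = 0.05 + 0.13 + 0.10 + 0.02 = 0.30.
P(Die1=2 | Die2=1) = 0.13/0.30 = 0.4333.

0.4333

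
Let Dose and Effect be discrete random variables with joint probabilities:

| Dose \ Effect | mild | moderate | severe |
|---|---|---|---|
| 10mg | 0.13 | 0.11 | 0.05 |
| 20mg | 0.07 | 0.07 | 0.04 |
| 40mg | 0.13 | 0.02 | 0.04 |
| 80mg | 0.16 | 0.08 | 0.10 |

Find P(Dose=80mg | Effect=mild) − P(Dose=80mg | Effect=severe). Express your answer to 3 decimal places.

P(Effect=mild) = 0.13 + 0.07 + 0.13 + 0.16 = 0.49; P(Dose=80mg | Effect=mild) = 0.16/0.49 = 0.3265.
P(Effect=severe) = 0.05 + 0.04 + 0.04 + 0.10 = 0.23; P(Dose=80mg | Effect=severe) = 0.10/0.23 = 0.4348.
Difference = -0.108.

-0.108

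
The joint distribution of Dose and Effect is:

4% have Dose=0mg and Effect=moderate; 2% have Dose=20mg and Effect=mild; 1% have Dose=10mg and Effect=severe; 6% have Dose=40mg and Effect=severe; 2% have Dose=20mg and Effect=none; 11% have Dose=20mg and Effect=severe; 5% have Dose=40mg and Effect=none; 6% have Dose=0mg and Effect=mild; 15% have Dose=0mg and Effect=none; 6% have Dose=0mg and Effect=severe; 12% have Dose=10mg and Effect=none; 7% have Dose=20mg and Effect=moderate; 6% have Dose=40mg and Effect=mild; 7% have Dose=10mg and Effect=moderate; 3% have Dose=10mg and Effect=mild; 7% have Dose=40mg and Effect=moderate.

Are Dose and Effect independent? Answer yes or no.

no

P(Dose=20mg) = 0.22 and P(Effect=severe) = 0.24, so their product is 0.0528, but P(Dose=20mg, Effect=severe) = 0.11. Since these differ, Dose and Effect are not independent.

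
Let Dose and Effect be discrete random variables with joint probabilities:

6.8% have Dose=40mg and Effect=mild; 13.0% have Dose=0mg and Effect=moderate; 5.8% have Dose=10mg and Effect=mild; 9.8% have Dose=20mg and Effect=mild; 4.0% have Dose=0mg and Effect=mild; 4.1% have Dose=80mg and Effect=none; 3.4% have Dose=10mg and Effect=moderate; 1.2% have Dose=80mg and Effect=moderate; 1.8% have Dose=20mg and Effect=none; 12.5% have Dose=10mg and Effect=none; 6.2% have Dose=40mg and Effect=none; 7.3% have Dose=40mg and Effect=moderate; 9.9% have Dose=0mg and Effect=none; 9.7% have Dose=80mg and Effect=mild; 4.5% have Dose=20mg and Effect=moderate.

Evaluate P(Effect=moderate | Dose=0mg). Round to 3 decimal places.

0.483

P(Dose=0mg) = 0.099 + 0.040 + 0.130 = 0.269.
P(Effect=moderate | Dose=0mg) = 0.130/0.269 = 0.483.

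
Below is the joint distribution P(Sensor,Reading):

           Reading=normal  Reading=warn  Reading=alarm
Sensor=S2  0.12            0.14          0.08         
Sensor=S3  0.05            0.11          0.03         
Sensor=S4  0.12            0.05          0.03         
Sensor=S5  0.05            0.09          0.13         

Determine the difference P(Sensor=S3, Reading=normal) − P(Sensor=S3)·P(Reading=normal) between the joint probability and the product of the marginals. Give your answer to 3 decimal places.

-0.015

P(Sensor=S3) = 0.05 + 0.11 + 0.03 = 0.19.
P(Reading=normal) = 0.12 + 0.05 + 0.12 + 0.05 = 0.34.
P(Sensor=S3, Reading=normal) − P(Sensor=S3)P(Reading=normal) = 0.05 − 0.19×0.34 = -0.015.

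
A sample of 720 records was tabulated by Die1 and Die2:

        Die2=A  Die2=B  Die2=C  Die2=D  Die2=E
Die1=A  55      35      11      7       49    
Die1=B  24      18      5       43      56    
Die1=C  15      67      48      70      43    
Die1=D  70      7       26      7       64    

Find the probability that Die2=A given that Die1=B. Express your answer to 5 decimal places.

Total with Die1=B: 24 + 18 + 5 + 43 + 56 = 146.
P(Die2=A | Die1=B) = 24/146 = 0.16438.

0.16438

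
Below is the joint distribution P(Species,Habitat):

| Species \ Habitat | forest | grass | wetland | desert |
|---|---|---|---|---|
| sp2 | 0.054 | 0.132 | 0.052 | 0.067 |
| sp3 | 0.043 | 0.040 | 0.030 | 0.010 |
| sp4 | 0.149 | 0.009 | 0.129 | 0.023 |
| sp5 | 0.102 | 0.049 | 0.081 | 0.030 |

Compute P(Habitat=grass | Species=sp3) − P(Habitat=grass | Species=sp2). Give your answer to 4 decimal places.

-0.1076

P(Species=sp3) = 0.043 + 0.040 + 0.030 + 0.010 = 0.123; P(Habitat=grass | Species=sp3) = 0.040/0.123 = 0.32520.
P(Species=sp2) = 0.054 + 0.132 + 0.052 + 0.067 = 0.305; P(Habitat=grass | Species=sp2) = 0.132/0.305 = 0.43279.
Difference = -0.1076.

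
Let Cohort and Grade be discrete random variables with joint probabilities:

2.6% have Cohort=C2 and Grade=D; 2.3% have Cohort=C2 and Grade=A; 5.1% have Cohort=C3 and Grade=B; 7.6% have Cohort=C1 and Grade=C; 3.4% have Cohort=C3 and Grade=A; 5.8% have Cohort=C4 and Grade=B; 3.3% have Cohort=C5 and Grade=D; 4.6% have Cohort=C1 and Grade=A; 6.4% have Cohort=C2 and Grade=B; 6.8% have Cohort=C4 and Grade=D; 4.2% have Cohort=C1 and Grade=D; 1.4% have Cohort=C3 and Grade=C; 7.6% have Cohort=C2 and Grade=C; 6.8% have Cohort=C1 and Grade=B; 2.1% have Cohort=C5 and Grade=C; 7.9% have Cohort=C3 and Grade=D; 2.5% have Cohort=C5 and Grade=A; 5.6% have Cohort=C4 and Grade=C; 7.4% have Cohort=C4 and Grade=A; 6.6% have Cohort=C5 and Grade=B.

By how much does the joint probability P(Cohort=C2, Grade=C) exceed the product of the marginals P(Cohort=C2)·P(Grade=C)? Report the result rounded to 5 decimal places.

0.03007

P(Cohort=C2) = 0.023 + 0.064 + 0.076 + 0.026 = 0.189.
P(Grade=C) = 0.076 + 0.076 + 0.014 + 0.056 + 0.021 = 0.243.
P(Cohort=C2, Grade=C) − P(Cohort=C2)P(Grade=C) = 0.076 − 0.189×0.243 = 0.03007.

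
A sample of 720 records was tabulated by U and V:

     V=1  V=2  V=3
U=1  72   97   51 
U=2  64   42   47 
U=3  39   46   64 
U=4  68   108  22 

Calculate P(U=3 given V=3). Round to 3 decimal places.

0.348

Total with V=3: 51 + 47 + 64 + 22 = 184.
P(U=3 | V=3) = 64/184 = 0.348.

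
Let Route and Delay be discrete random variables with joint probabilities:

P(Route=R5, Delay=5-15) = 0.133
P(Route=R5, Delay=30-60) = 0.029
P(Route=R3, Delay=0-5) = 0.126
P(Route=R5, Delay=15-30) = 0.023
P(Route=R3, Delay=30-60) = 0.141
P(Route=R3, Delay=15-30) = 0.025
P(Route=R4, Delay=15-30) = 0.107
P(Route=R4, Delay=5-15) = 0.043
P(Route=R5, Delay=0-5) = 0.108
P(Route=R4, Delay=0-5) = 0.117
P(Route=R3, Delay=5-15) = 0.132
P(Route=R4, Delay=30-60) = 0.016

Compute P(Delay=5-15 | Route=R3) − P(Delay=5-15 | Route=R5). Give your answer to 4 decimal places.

-0.1426

P(Route=R3) = 0.126 + 0.132 + 0.025 + 0.141 = 0.424; P(Delay=5-15 | Route=R3) = 0.132/0.424 = 0.31132.
P(Route=R5) = 0.108 + 0.133 + 0.023 + 0.029 = 0.293; P(Delay=5-15 | Route=R5) = 0.133/0.293 = 0.45392.
Difference = -0.1426.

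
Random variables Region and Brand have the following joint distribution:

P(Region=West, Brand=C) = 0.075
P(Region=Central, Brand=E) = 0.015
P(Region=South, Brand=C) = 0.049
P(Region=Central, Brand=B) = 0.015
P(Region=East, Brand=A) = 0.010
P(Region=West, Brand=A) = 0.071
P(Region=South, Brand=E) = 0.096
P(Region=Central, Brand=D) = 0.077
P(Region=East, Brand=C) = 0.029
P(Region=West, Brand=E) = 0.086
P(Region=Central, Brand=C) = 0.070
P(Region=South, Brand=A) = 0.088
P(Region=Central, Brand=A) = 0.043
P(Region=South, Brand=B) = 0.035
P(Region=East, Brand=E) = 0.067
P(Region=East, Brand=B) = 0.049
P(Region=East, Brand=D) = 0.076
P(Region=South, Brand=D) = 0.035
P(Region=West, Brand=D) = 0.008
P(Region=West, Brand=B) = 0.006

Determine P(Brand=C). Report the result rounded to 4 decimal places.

0.2230

P(Brand=C) = 0.049 + 0.029 + 0.075 + 0.070 = 0.223.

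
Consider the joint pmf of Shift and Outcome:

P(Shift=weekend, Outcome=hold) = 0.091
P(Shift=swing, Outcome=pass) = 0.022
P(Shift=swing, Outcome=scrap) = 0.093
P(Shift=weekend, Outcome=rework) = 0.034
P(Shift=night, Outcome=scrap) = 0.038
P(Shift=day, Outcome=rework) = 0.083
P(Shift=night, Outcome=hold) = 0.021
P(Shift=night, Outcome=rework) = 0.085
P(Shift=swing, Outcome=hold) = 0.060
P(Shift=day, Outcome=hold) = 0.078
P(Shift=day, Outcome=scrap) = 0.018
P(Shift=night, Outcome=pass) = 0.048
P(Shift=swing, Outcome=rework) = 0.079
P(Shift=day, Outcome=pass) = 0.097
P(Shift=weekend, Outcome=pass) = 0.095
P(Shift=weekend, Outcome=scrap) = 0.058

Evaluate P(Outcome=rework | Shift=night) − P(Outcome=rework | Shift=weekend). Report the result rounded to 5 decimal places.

0.32041

P(Shift=night) = 0.048 + 0.085 + 0.038 + 0.021 = 0.192; P(Outcome=rework | Shift=night) = 0.085/0.192 = 0.442708.
P(Shift=weekend) = 0.095 + 0.034 + 0.058 + 0.091 = 0.278; P(Outcome=rework | Shift=weekend) = 0.034/0.278 = 0.122302.
Difference = 0.32041.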